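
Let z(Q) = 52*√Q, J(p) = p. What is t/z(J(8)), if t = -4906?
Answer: -2453*√2/104 ≈ -33.356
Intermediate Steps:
t/z(J(8)) = -4906*√2/208 = -2453*√2/104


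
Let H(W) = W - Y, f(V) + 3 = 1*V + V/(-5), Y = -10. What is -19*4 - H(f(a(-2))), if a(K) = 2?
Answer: -423/5 ≈ -84.600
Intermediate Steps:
f(V) = -3 + 4*V/5 (f(V) = -3 + (1*V + V/(-5)) = -3 + (V + V*(-⅕)) = -3 + (V - V/5) = -3 + 4*V/5)
H(W) = 10 + W (H(W) = W - 1*(-10) = W + 10 = 10 + W)
-19*4 - H(f(a(-2))) = -19*4 - (10 + (-3 + (⅘)*2)) = -76 - (10 + (-3 + 8/5)) = -76 - (10 - 7/5) = -76 - 1*43/5 = -76 - 43/5 = -423/5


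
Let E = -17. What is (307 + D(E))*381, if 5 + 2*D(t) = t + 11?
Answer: 229743/2 ≈ 1.1487e+5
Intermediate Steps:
D(t) = 3 + t/2 (D(t) = -5/2 + (t + 11)/2 = -5/2 + (11 + t)/2 = -5/2 + (11/2 + t/2) = 3 + t/2)
(307 + D(E))*381 = (307 + (3 + (½)*(-17)))*381 = (307 + (3 - 17/2))*381 = (307 - 11/2)*381 = (603/2)*381 = 229743/2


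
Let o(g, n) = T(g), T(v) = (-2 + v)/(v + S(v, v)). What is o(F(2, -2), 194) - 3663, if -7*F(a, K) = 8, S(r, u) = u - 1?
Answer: -84227/23 ≈ -3662.0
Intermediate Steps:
S(r, u) = -1 + u
F(a, K) = -8/7 (F(a, K) = -1/7*8 = -8/7)
T(v) = (-2 + v)/(-1 + 2*v) (T(v) = (-2 + v)/(v + (-1 + v)) = (-2 + v)/(-1 + 2*v))
o(g, n) = (-2 + g)/(-1 + 2*g)
o(F(2, -2), 194) - 3663 = (-2 - 8/7)/(-1 + 2*(-8/7)) - 3663 = -22/7/(-1 - 16/7) - 3663 = -22/7/(-23/7) - 3663 = -7/23*(-22/7) - 3663 = 22/23 - 3663 = -84227/23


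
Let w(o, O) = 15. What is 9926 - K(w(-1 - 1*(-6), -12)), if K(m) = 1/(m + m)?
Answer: 297779/30 ≈ 9926.0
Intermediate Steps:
K(m) = 1/(2*m)
9926 - K(w(-1 - 1*(-6), -12)) = 9926 - 1/(2*15) = 9926 - 1*1/30 = 9926 - 1/30 = 297779/30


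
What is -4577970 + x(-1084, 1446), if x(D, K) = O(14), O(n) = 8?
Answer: -4577962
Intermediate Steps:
x(D, K) = 8
-4577970 + x(-1084, 1446) = -4577970 + 8 = -4577962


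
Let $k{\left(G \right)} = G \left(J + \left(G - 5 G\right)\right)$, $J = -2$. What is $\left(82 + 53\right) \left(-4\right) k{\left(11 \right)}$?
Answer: $273240$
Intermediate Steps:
$k{\left(G \right)} = G \left(-2 - 4 G\right)$ ($k{\left(G \right)} = G \left(-2 + \left(G - 5 G\right)\right) = G \left(-2 - 4 G\right)$)
$\left(82 + 53\right) \left(-4\right) k{\left(11 \right)} = \left(82 + 53\right) \left(-4\right) \left(\left(-2\right) 11 \left(1 + 2 \cdot 11\right)\right) = 135 \left(-4\right) \left(\left(-2\right) 11 \left(1 + 22\right)\right) = - 540 \left(\left(-2\right) 11 \cdot 23\right) = \left(-540\right) \left(-506\right) = 273240$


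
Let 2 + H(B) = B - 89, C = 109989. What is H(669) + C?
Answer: 110567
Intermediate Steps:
H(B) = -91 + B (H(B) = -2 + (B - 89) = -2 + (-89 + B) = -91 + B)
H(669) + C = (-91 + 669) + 109989 = 578 + 109989 = 110567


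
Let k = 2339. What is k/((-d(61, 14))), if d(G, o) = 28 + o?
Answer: -2339/42 ≈ -55.690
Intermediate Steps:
k/((-d(61, 14))) = 2339/((-(28 + 14))) = 2339/((-1*42)) = 2339/(-42) = 2339*(-1/42) = -2339/42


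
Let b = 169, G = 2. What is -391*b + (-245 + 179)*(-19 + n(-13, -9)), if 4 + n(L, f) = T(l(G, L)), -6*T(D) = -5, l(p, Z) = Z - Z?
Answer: -64616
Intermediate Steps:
l(p, Z) = 0
T(D) = ⅚ (T(D) = -⅙*(-5) = ⅚)
n(L, f) = -19/6 (n(L, f) = -4 + ⅚ = -19/6)
-391*b + (-245 + 179)*(-19 + n(-13, -9)) = -391*169 + (-245 + 179)*(-19 - 19/6) = -66079 - 66*(-133/6) = -66079 + 1463 = -64616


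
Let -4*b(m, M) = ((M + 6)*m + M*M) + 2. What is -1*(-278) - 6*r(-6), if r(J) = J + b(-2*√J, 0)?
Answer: 317 - 18*I*√6 ≈ 317.0 - 44.091*I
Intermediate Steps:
b(m, M) = -½ - M²/4 - m*(6 + M)/4 (b(m, M) = -(((M + 6)*m + M*M) + 2)/4 = -(((6 + M)*m + M²) + 2)/4 = -((m*(6 + M) + M²) + 2)/4 = -((M² + m*(6 + M)) + 2)/4 = -(2 + M² + m*(6 + M))/4 = -½ - M²/4 - m*(6 + M)/4)
r(J) = -½ + J + 3*√J (r(J) = J + (-½ - (-3)*√J - ¼*0² - ¼*0*(-2*√J)) = J + (-½ + 3*√J - ¼*0 + 0) = J + (-½ + 3*√J + 0 + 0) = J + (-½ + 3*√J) = -½ + J + 3*√J)
-1*(-278) - 6*r(-6) = -1*(-278) - 6*(-½ - 6 + 3*√(-6)) = 278 - 6*(-½ - 6 + 3*(I*√6)) = 278 - 6*(-½ - 6 + 3*I*√6) = 278 - 6*(-13/2 + 3*I*√6) = 278 + (39 - 18*I*√6) = 317 - 18*I*√6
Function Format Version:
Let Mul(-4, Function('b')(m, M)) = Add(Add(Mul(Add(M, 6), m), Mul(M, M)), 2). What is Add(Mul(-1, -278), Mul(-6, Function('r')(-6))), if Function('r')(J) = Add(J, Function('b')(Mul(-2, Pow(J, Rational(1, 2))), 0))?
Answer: Add(317, Mul(-18, I, Pow(6, Rational(1, 2)))) ≈ Add(317.00, Mul(-44.091, I))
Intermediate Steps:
Function('b')(m, M) = Add(Rational(-1, 2), Mul(Rational(-1, 4), Pow(M, 2)), Mul(Rational(-1, 4), m, Add(6, M))) (Function('b')(m, M) = Mul(Rational(-1, 4), Add(Add(Mul(Add(M, 6), m), Mul(M, M)), 2)) = Mul(Rational(-1, 4), Add(Add(Mul(Add(6, M), m), Pow(M, 2)), 2)) = Mul(Rational(-1, 4), Add(Add(Mul(m, Add(6, M)), Pow(M, 2)), 2)) = Mul(Rational(-1, 4), Add(Add(Pow(M, 2), Mul(m, Add(6, M))), 2)) = Mul(Rational(-1, 4), Add(2, Pow(M, 2), Mul(m, Add(6, M)))) = Add(Rational(-1, 2), Mul(Rational(-1, 4), Pow(M, 2)), Mul(Rational(-1, 4), m, Add(6, M))))
Function('r')(J) = Add(Rational(-1, 2), J, Mul(3, Pow(J, Rational(1, 2)))) (Function('r')(J) = Add(J, Add(Rational(-1, 2), Mul(Rational(-3, 2), Mul(-2, Pow(J, Rational(1, 2)))), Mul(Rational(-1, 4), Pow(0, 2)), Mul(Rational(-1, 4), 0, Mul(-2, Pow(J, Rational(1, 2)))))) = Add(J, Add(Rational(-1, 2), Mul(3, Pow(J, Rational(1, 2))), Mul(Rational(-1, 4), 0), 0)) = Add(J, Add(Rational(-1, 2), Mul(3, Pow(J, Rational(1, 2))), 0, 0)) = Add(J, Add(Rational(-1, 2), Mul(3, Pow(J, Rational(1, 2))))) = Add(Rational(-1, 2), J, Mul(3, Pow(J, Rational(1, 2)))))
Add(Mul(-1, -278), Mul(-6, Function('r')(-6))) = Add(Mul(-1, -278), Mul(-6, Add(Rational(-1, 2), -6, Mul(3, Pow(-6, Rational(1, 2)))))) = Add(278, Mul(-6, Add(Rational(-1, 2), -6, Mul(3, Mul(I, Pow(6, Rational(1, 2))))))) = Add(278, Mul(-6, Add(Rational(-1, 2), -6, Mul(3, I, Pow(6, Rational(1, 2)))))) = Add(278, Mul(-6, Add(Rational(-13, 2), Mul(3, I, Pow(6, Rational(1, 2)))))) = Add(278, Add(39, Mul(-18, I, Pow(6, Rational(1, 2))))) = Add(317, Mul(-18, I, Pow(6, Rational(1, 2))))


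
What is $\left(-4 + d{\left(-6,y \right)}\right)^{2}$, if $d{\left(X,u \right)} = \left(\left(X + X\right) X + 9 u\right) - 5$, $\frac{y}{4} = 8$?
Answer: $123201$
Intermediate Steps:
$y = 32$ ($y = 4 \cdot 8 = 32$)
$d{\left(X,u \right)} = -5 + 2 X^{2} + 9 u$ ($d{\left(X,u \right)} = \left(2 X X + 9 u\right) - 5 = \left(2 X^{2} + 9 u\right) - 5 = -5 + 2 X^{2} + 9 u$)
$\left(-4 + d{\left(-6,y \right)}\right)^{2} = \left(-4 + \left(-5 + 2 \left(-6\right)^{2} + 9 \cdot 32\right)\right)^{2} = \left(-4 + \left(-5 + 2 \cdot 36 + 288\right)\right)^{2} = \left(-4 + \left(-5 + 72 + 288\right)\right)^{2} = \left(-4 + 355\right)^{2} = 351^{2} = 123201$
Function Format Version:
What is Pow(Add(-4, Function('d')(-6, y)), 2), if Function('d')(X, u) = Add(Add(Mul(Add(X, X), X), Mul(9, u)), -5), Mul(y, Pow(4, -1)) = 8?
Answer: 123201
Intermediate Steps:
y = 32 (y = Mul(4, 8) = 32)
Function('d')(X, u) = Add(-5, Mul(2, Pow(X, 2)), Mul(9, u)) (Function('d')(X, u) = Add(Add(Mul(Mul(2, X), X), Mul(9, u)), -5) = Add(Add(Mul(2, Pow(X, 2)), Mul(9, u)), -5) = Add(-5, Mul(2, Pow(X, 2)), Mul(9, u)))
Pow(Add(-4, Function('d')(-6, y)), 2) = Pow(Add(-4, Add(-5, Mul(2, Pow(-6, 2)), Mul(9, 32))), 2) = Pow(Add(-4, Add(-5, Mul(2, 36), 288)), 2) = Pow(Add(-4, Add(-5, 72, 288)), 2) = Pow(Add(-4, 355), 2) = Pow(351, 2) = 123201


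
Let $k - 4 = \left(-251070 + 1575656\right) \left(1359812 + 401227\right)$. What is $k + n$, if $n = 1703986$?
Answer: $2332649308844$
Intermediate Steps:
$k = 2332647604858$ ($k = 4 + \left(-251070 + 1575656\right) \left(1359812 + 401227\right) = 4 + 1324586 \cdot 1761039 = 4 + 2332647604854 = 2332647604858$)
$k + n = 2332647604858 + 1703986 = 2332649308844$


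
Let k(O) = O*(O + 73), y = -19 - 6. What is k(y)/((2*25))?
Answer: -24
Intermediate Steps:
y = -25
k(O) = O*(73 + O)
k(y)/((2*25)) = (-25*(73 - 25))/((2*25)) = -25*48/50 = -1200*1/50 = -24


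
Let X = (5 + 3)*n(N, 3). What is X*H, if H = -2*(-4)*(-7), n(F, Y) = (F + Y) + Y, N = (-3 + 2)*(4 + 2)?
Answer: 0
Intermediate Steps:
N = -6 (N = -1*6 = -6)
n(F, Y) = F + 2*Y
X = 0 (X = (5 + 3)*(-6 + 2*3) = 8*(-6 + 6) = 8*0 = 0)
H = -56 (H = 8*(-7) = -56)
X*H = 0*(-56) = 0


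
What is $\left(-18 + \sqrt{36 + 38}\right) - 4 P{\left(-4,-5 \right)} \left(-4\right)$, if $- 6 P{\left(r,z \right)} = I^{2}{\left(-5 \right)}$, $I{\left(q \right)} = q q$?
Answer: $30000 - \frac{5000 \sqrt{74}}{3} \approx 15663.0$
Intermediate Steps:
$I{\left(q \right)} = q^{2}$
$P{\left(r,z \right)} = - \frac{625}{6}$ ($P{\left(r,z \right)} = - \frac{\left(\left(-5\right)^{2}\right)^{2}}{6} = - \frac{25^{2}}{6} = \left(- \frac{1}{6}\right) 625 = - \frac{625}{6}$)
$\left(-18 + \sqrt{36 + 38}\right) - 4 P{\left(-4,-5 \right)} \left(-4\right) = \left(-18 + \sqrt{36 + 38}\right) \left(-4\right) \left(- \frac{625}{6}\right) \left(-4\right) = \left(-18 + \sqrt{74}\right) \frac{1250}{3} \left(-4\right) = \left(-18 + \sqrt{74}\right) \left(- \frac{5000}{3}\right) = 30000 - \frac{5000 \sqrt{74}}{3}$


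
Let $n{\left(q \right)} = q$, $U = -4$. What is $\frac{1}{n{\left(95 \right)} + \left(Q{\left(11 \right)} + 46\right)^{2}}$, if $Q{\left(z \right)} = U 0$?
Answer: $\frac{1}{2211} \approx 0.00045228$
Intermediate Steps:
$Q{\left(z \right)} = 0$ ($Q{\left(z \right)} = \left(-4\right) 0 = 0$)
$\frac{1}{n{\left(95 \right)} + \left(Q{\left(11 \right)} + 46\right)^{2}} = \frac{1}{95 + \left(0 + 46\right)^{2}} = \frac{1}{95 + 46^{2}} = \frac{1}{95 + 2116} = \frac{1}{2211}$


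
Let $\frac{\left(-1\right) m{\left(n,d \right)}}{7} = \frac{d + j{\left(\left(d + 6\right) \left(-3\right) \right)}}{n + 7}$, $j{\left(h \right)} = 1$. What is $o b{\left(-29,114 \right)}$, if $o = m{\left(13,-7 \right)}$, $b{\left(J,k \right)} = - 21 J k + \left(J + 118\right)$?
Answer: $\frac{291963}{2} \approx 1.4598 \cdot 10^{5}$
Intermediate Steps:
$m{\left(n,d \right)} = - \frac{7 \left(1 + d\right)}{7 + n}$ ($m{\left(n,d \right)} = - 7 \frac{d + 1}{n + 7} = - 7 \frac{1 + d}{7 + n} = - \frac{7 \left(1 + d\right)}{7 + n}$)
$b{\left(J,k \right)} = 118 + J - 21 J k$ ($b{\left(J,k \right)} = - 21 J k + \left(118 + J\right) = 118 + J - 21 J k$)
$o = \frac{21}{10}$ ($o = \frac{7 \left(-1 - -7\right)}{7 + 13} = \frac{7 \left(-1 + 7\right)}{20} = 7 \cdot \frac{1}{20} \cdot 6 = \frac{21}{10} \approx 2.1$)
$o b{\left(-29,114 \right)} = \frac{21 \left(118 - 29 - \left(-609\right) 114\right)}{10} = \frac{21 \left(118 - 29 + 69426\right)}{10} = \frac{21}{10} \cdot 69515 = \frac{291963}{2}$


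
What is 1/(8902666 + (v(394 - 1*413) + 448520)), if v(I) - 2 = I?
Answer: 1/9351169 ≈ 1.0694e-7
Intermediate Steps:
v(I) = 2 + I
1/(8902666 + (v(394 - 1*413) + 448520)) = 1/(8902666 + ((2 + (394 - 1*413)) + 448520)) = 1/(8902666 + ((2 + (394 - 413)) + 448520)) = 1/(8902666 + ((2 - 19) + 448520)) = 1/(8902666 + (-17 + 448520)) = 1/(8902666 + 448503) = 1/9351169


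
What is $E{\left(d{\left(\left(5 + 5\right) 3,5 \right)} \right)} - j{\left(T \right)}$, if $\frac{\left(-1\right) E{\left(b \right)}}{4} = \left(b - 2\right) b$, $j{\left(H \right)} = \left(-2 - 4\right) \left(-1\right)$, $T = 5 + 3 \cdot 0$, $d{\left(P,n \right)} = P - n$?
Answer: $-2306$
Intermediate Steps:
$T = 5$ ($T = 5 + 0 = 5$)
$j{\left(H \right)} = 6$ ($j{\left(H \right)} = \left(-6\right) \left(-1\right) = 6$)
$E{\left(b \right)} = - 4 b \left(-2 + b\right)$ ($E{\left(b \right)} = - 4 \left(b - 2\right) b = - 4 \left(-2 + b\right) b = - 4 b \left(-2 + b\right)$)
$E{\left(d{\left(\left(5 + 5\right) 3,5 \right)} \right)} - j{\left(T \right)} = 4 \left(\left(5 + 5\right) 3 - 5\right) \left(2 - \left(\left(5 + 5\right) 3 - 5\right)\right) - 6 = 4 \left(10 \cdot 3 - 5\right) \left(2 - \left(10 \cdot 3 - 5\right)\right) - 6 = 4 \left(30 - 5\right) \left(2 - \left(30 - 5\right)\right) - 6 = 4 \cdot 25 \left(2 - 25\right) - 6 = 4 \cdot 25 \left(-23\right) - 6 = -2300 - 6 = -2306$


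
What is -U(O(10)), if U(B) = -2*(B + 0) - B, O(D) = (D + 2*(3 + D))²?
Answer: 3888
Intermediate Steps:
O(D) = (6 + 3*D)² (O(D) = (D + (6 + 2*D))² = (6 + 3*D)²)
U(B) = -3*B (U(B) = -2*B - B = -3*B)
-U(O(10)) = -(-3)*9*(2 + 10)² = -(-3)*9*12² = -(-3)*9*144 = -(-3)*1296 = -1*(-3888) = 3888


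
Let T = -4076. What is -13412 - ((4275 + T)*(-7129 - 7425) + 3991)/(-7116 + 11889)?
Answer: -20374407/1591 ≈ -12806.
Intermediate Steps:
-13412 - ((4275 + T)*(-7129 - 7425) + 3991)/(-7116 + 11889) = -13412 - ((4275 - 4076)*(-7129 - 7425) + 3991)/(-7116 + 11889) = -13412 - (199*(-14554) + 3991)/4773 = -13412 - (-2896246 + 3991)/4773 = -13412 - (-2892255)/4773 = -13412 - 1*(-964085/1591) = -13412 + 964085/1591 = -20374407/1591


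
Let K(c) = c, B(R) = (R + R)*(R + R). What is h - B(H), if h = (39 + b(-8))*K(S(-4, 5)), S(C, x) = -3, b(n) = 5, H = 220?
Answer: -193732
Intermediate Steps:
B(R) = 4*R**2 (B(R) = (2*R)*(2*R) = 4*R**2)
h = -132 (h = (39 + 5)*(-3) = 44*(-3) = -132)
h - B(H) = -132 - 4*220**2 = -132 - 4*48400 = -132 - 1*193600 = -132 - 193600 = -193732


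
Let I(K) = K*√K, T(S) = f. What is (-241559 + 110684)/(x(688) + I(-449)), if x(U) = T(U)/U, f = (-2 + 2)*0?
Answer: -130875*I*√449/201601 ≈ -13.756*I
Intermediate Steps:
f = 0 (f = 0*0 = 0)
T(S) = 0
x(U) = 0 (x(U) = 0/U = 0)
I(K) = K^(3/2)
(-241559 + 110684)/(x(688) + I(-449)) = (-241559 + 110684)/(0 + (-449)^(3/2)) = -130875/(0 - 449*I*√449) = -130875*I*√449/201601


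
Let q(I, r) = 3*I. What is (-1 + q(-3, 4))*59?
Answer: -590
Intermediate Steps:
(-1 + q(-3, 4))*59 = (-1 + 3*(-3))*59 = (-1 - 9)*59 = -10*59 = -590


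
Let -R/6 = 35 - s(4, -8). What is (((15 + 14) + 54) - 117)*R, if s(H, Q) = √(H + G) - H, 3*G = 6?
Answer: 7956 - 204*√6 ≈ 7456.3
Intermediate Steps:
G = 2 (G = (⅓)*6 = 2)
s(H, Q) = √(2 + H) - H (s(H, Q) = √(H + 2) - H = √(2 + H) - H)
R = -234 + 6*√6 (R = -6*(35 - (√(2 + 4) - 1*4)) = -6*(35 - (√6 - 4)) = -6*(35 - (-4 + √6)) = -6*(35 + (4 - √6)) = -6*(39 - √6) = -234 + 6*√6 ≈ -219.30)
(((15 + 14) + 54) - 117)*R = (((15 + 14) + 54) - 117)*(-234 + 6*√6) = ((29 + 54) - 117)*(-234 + 6*√6) = (83 - 117)*(-234 + 6*√6) = -34*(-234 + 6*√6) = 7956 - 204*√6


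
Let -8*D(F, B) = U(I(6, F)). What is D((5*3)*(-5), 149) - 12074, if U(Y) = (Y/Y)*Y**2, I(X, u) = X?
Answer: -24157/2 ≈ -12079.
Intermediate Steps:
U(Y) = Y**2 (U(Y) = 1*Y**2 = Y**2)
D(F, B) = -9/2 (D(F, B) = -1/8*6**2 = -1/8*36 = -9/2)
D((5*3)*(-5), 149) - 12074 = -9/2 - 12074 = -24157/2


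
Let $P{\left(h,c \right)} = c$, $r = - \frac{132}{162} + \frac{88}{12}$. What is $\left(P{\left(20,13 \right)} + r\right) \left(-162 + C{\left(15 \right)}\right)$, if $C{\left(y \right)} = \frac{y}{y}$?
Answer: $- \frac{84847}{27} \approx -3142.5$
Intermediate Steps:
$C{\left(y \right)} = 1$
$r = \frac{176}{27}$ ($r = \left(-132\right) \frac{1}{162} + 88 \cdot \frac{1}{12} = - \frac{22}{27} + \frac{22}{3} = \frac{176}{27} \approx 6.5185$)
$\left(P{\left(20,13 \right)} + r\right) \left(-162 + C{\left(15 \right)}\right) = \left(13 + \frac{176}{27}\right) \left(-162 + 1\right) = \frac{527}{27} \left(-161\right) = - \frac{84847}{27}$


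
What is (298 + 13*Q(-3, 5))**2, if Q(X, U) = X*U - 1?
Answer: 8100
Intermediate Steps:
Q(X, U) = -1 + U*X (Q(X, U) = U*X - 1 = -1 + U*X)
(298 + 13*Q(-3, 5))**2 = (298 + 13*(-1 + 5*(-3)))**2 = (298 + 13*(-1 - 15))**2 = (298 + 13*(-16))**2 = (298 - 208)**2 = 90**2 = 8100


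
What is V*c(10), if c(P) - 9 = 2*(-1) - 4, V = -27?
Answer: -81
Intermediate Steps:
c(P) = 3 (c(P) = 9 + (2*(-1) - 4) = 9 + (-2 - 4) = 9 - 6 = 3)
V*c(10) = -27*3 = -81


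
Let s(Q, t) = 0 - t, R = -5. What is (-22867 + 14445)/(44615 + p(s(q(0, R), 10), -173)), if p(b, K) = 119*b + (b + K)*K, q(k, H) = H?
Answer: -4211/37542 ≈ -0.11217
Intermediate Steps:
s(Q, t) = -t
p(b, K) = 119*b + K*(K + b) (p(b, K) = 119*b + (K + b)*K = 119*b + K*(K + b))
(-22867 + 14445)/(44615 + p(s(q(0, R), 10), -173)) = (-22867 + 14445)/(44615 + ((-173)² + 119*(-1*10) - (-173)*10)) = -8422/(44615 + (29929 + 119*(-10) - 173*(-10))) = -8422/(44615 + (29929 - 1190 + 1730)) = -8422/(44615 + 30469) = -8422/75084 = -8422*1/75084 = -4211/37542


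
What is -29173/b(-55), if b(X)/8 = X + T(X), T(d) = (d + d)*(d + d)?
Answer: -29173/96360 ≈ -0.30275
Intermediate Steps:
T(d) = 4*d² (T(d) = (2*d)*(2*d) = 4*d²)
b(X) = 8*X + 32*X² (b(X) = 8*(X + 4*X²) = 8*X + 32*X²)
-29173/b(-55) = -29173*(-1/(440*(1 + 4*(-55)))) = -29173*(-1/(440*(1 - 220))) = -29173/(8*(-55)*(-219)) = -29173/96360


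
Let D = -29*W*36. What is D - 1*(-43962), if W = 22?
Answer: 20994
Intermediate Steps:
D = -22968 (D = -29*22*36 = -638*36 = -22968)
D - 1*(-43962) = -22968 - 1*(-43962) = -22968 + 43962 = 20994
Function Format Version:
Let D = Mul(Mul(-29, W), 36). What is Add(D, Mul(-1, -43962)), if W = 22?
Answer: 20994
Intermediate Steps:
D = -22968 (D = Mul(Mul(-29, 22), 36) = Mul(-638, 36) = -22968)
Add(D, Mul(-1, -43962)) = Add(-22968, Mul(-1, -43962)) = Add(-22968, 43962) = 20994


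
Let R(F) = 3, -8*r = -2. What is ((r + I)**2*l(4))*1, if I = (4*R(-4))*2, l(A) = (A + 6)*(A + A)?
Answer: 47045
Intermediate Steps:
r = 1/4 (r = -1/8*(-2) = 1/4 ≈ 0.25000)
l(A) = 2*A*(6 + A) (l(A) = (6 + A)*(2*A) = 2*A*(6 + A))
I = 24 (I = (4*3)*2 = 12*2 = 24)
((r + I)**2*l(4))*1 = ((1/4 + 24)**2*(2*4*(6 + 4)))*1 = ((97/4)**2*(2*4*10))*1 = ((9409/16)*80)*1 = 47045*1 = 47045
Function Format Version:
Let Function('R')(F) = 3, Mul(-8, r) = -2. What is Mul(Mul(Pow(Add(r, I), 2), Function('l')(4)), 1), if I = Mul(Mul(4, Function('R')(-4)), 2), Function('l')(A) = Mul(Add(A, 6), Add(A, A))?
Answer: 47045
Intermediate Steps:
r = Rational(1, 4) (r = Mul(Rational(-1, 8), -2) = Rational(1, 4) ≈ 0.25000)
Function('l')(A) = Mul(2, A, Add(6, A)) (Function('l')(A) = Mul(Add(6, A), Mul(2, A)) = Mul(2, A, Add(6, A)))
I = 24 (I = Mul(Mul(4, 3), 2) = Mul(12, 2) = 24)
Mul(Mul(Pow(Add(r, I), 2), Function('l')(4)), 1) = Mul(Mul(Pow(Add(Rational(1, 4), 24), 2), Mul(2, 4, Add(6, 4))), 1) = Mul(Mul(Pow(Rational(97, 4), 2), Mul(2, 4, 10)), 1) = Mul(Mul(Rational(9409, 16), 80), 1) = Mul(47045, 1) = 47045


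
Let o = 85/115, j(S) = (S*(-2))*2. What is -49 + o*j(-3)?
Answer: -923/23 ≈ -40.130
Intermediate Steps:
j(S) = -4*S (j(S) = -2*S*2 = -4*S)
o = 17/23 (o = 85*(1/115) = 17/23 ≈ 0.73913)
-49 + o*j(-3) = -49 + 17*(-4*(-3))/23 = -49 + (17/23)*12 = -49 + 204/23 = -923/23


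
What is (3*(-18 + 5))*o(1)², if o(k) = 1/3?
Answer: -13/3 ≈ -4.3333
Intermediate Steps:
o(k) = ⅓
(3*(-18 + 5))*o(1)² = (3*(-18 + 5))*(⅓)² = (3*(-13))*(⅑) = -39*⅑ = -13/3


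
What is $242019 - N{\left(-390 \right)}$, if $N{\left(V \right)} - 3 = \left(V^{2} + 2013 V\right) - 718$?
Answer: $875704$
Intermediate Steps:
$N{\left(V \right)} = -715 + V^{2} + 2013 V$ ($N{\left(V \right)} = 3 - \left(718 - V^{2} - 2013 V\right) = 3 + \left(-718 + V^{2} + 2013 V\right) = -715 + V^{2} + 2013 V$)
$242019 - N{\left(-390 \right)} = 242019 - \left(-715 + \left(-390\right)^{2} + 2013 \left(-390\right)\right) = 242019 - \left(-715 + 152100 - 785070\right) = 242019 - -633685 = 242019 + 633685 = 875704$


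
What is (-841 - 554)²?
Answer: 1946025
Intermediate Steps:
(-841 - 554)² = (-1395)² = 1946025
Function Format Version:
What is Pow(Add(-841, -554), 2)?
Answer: 1946025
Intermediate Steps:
Pow(Add(-841, -554), 2) = Pow(-1395, 2) = 1946025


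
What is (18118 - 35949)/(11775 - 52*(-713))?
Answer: -1621/4441 ≈ -0.36501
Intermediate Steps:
(18118 - 35949)/(11775 - 52*(-713)) = -17831/(11775 + 37076) = -17831/48851 = -17831*1/48851 = -1621/4441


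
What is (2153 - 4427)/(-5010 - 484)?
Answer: 1137/2747 ≈ 0.41391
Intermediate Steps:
(2153 - 4427)/(-5010 - 484) = -2274/(-5494) = -2274*(-1/5494) = 1137/2747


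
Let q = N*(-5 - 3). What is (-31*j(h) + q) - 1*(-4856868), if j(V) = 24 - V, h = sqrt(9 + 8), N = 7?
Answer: 4856068 + 31*sqrt(17) ≈ 4.8562e+6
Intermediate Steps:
h = sqrt(17) ≈ 4.1231
q = -56 (q = 7*(-5 - 3) = 7*(-8) = -56)
(-31*j(h) + q) - 1*(-4856868) = (-31*(24 - sqrt(17)) - 56) - 1*(-4856868) = ((-744 + 31*sqrt(17)) - 56) + 4856868 = (-800 + 31*sqrt(17)) + 4856868 = 4856068 + 31*sqrt(17)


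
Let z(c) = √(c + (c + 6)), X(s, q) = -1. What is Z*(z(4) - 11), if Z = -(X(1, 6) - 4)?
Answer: -55 + 5*√14 ≈ -36.292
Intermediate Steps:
Z = 5 (Z = -(-1 - 4) = -1*(-5) = 5)
z(c) = √(6 + 2*c) (z(c) = √(c + (6 + c)) = √(6 + 2*c))
Z*(z(4) - 11) = 5*(√(6 + 2*4) - 11) = 5*(√(6 + 8) - 11) = 5*(√14 - 11) = 5*(-11 + √14) = -55 + 5*√14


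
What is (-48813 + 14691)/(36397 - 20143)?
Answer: -5687/2709 ≈ -2.0993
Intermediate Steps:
(-48813 + 14691)/(36397 - 20143) = -34122/16254 = -34122*1/16254 = -5687/2709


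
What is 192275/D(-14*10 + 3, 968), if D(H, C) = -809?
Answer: -192275/809 ≈ -237.67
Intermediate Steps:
192275/D(-14*10 + 3, 968) = 192275/(-809) = 192275*(-1/809) = -192275/809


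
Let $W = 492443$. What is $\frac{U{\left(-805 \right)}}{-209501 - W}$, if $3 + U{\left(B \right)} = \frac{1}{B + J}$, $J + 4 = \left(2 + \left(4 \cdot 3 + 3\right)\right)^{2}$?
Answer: $\frac{1561}{365010880} \approx 4.2766 \cdot 10^{-6}$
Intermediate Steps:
$J = 285$ ($J = -4 + \left(2 + \left(4 \cdot 3 + 3\right)\right)^{2} = -4 + \left(2 + \left(12 + 3\right)\right)^{2} = -4 + \left(2 + 15\right)^{2} = -4 + 17^{2} = -4 + 289 = 285$)
$U{\left(B \right)} = -3 + \frac{1}{285 + B}$ ($U{\left(B \right)} = -3 + \frac{1}{B + 285} = -3 + \frac{1}{285 + B}$)
$\frac{U{\left(-805 \right)}}{-209501 - W} = \frac{\frac{1}{285 - 805} \left(-854 - -2415\right)}{-209501 - 492443} = \frac{\frac{1}{-520} \left(-854 + 2415\right)}{-209501 - 492443} = \frac{\left(- \frac{1}{520}\right) 1561}{-701944} = \left(- \frac{1561}{520}\right) \left(- \frac{1}{701944}\right) = \frac{1561}{365010880}$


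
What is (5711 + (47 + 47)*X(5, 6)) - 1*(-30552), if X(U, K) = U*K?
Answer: 39083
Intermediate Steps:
X(U, K) = K*U
(5711 + (47 + 47)*X(5, 6)) - 1*(-30552) = (5711 + (47 + 47)*(6*5)) - 1*(-30552) = (5711 + 94*30) + 30552 = (5711 + 2820) + 30552 = 8531 + 30552 = 39083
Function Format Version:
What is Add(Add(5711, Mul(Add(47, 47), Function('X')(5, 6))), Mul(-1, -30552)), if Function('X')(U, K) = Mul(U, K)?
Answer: 39083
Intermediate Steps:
Function('X')(U, K) = Mul(K, U)
Add(Add(5711, Mul(Add(47, 47), Function('X')(5, 6))), Mul(-1, -30552)) = Add(Add(5711, Mul(Add(47, 47), Mul(6, 5))), Mul(-1, -30552)) = Add(Add(5711, Mul(94, 30)), 30552) = Add(Add(5711, 2820), 30552) = Add(8531, 30552) = 39083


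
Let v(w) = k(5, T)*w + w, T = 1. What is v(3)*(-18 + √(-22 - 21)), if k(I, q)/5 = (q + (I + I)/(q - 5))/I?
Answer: 27 - 3*I*√43/2 ≈ 27.0 - 9.8362*I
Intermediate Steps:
k(I, q) = 5*(q + 2*I/(-5 + q))/I (k(I, q) = 5*((q + (I + I)/(q - 5))/I) = 5*((q + (2*I)/(-5 + q))/I) = 5*((q + 2*I/(-5 + q))/I) = 5*(q + 2*I/(-5 + q))/I)
v(w) = -w/2 (v(w) = (5*(1² - 5*1 + 2*5)/(5*(-5 + 1)))*w + w = (5*(⅕)*(1 - 5 + 10)/(-4))*w + w = (5*(⅕)*(-¼)*6)*w + w = -3*w/2 + w = -w/2)
v(3)*(-18 + √(-22 - 21)) = (-½*3)*(-18 + √(-22 - 21)) = -3*(-18 + √(-43))/2 = -3*(-18 + I*√43)/2 = 27 - 3*I*√43/2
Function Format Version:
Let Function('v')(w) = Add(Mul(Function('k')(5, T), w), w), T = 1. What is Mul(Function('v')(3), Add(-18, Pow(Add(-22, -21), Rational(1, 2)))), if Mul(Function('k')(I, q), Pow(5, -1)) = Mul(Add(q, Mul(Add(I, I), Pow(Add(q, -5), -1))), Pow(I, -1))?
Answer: Add(27, Mul(Rational(-3, 2), I, Pow(43, Rational(1, 2)))) ≈ Add(27.000, Mul(-9.8362, I))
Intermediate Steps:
Function('k')(I, q) = Mul(5, Pow(I, -1), Add(q, Mul(2, I, Pow(Add(-5, q), -1)))) (Function('k')(I, q) = Mul(5, Mul(Add(q, Mul(Add(I, I), Pow(Add(q, -5), -1))), Pow(I, -1))) = Mul(5, Mul(Add(q, Mul(Mul(2, I), Pow(Add(-5, q), -1))), Pow(I, -1))) = Mul(5, Mul(Add(q, Mul(2, I, Pow(Add(-5, q), -1))), Pow(I, -1))) = Mul(5, Mul(Pow(I, -1), Add(q, Mul(2, I, Pow(Add(-5, q), -1))))) = Mul(5, Pow(I, -1), Add(q, Mul(2, I, Pow(Add(-5, q), -1)))))
Function('v')(w) = Mul(Rational(-1, 2), w) (Function('v')(w) = Add(Mul(Mul(5, Pow(5, -1), Pow(Add(-5, 1), -1), Add(Pow(1, 2), Mul(-5, 1), Mul(2, 5))), w), w) = Add(Mul(Mul(5, Rational(1, 5), Pow(-4, -1), Add(1, -5, 10)), w), w) = Add(Mul(Mul(5, Rational(1, 5), Rational(-1, 4), 6), w), w) = Add(Mul(Rational(-3, 2), w), w) = Mul(Rational(-1, 2), w))
Mul(Function('v')(3), Add(-18, Pow(Add(-22, -21), Rational(1, 2)))) = Mul(Mul(Rational(-1, 2), 3), Add(-18, Pow(Add(-22, -21), Rational(1, 2)))) = Mul(Rational(-3, 2), Add(-18, Pow(-43, Rational(1, 2)))) = Mul(Rational(-3, 2), Add(-18, Mul(I, Pow(43, Rational(1, 2))))) = Add(27, Mul(Rational(-3, 2), I, Pow(43, Rational(1, 2))))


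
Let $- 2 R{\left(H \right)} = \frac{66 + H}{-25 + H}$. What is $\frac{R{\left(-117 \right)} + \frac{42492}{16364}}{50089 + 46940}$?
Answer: $\frac{936097}{37577520492} \approx 2.4911 \cdot 10^{-5}$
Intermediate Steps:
$R{\left(H \right)} = - \frac{66 + H}{2 \left(-25 + H\right)}$ ($R{\left(H \right)} = - \frac{\left(66 + H\right) \frac{1}{-25 + H}}{2} = - \frac{\frac{1}{-25 + H} \left(66 + H\right)}{2} = - \frac{66 + H}{2 \left(-25 + H\right)}$)
$\frac{R{\left(-117 \right)} + \frac{42492}{16364}}{50089 + 46940} = \frac{\frac{-66 - -117}{2 \left(-25 - 117\right)} + \frac{42492}{16364}}{50089 + 46940} = \frac{\frac{-66 + 117}{2 \left(-142\right)} + 42492 \cdot \frac{1}{16364}}{97029} = \left(\frac{1}{2} \left(- \frac{1}{142}\right) 51 + \frac{10623}{4091}\right) \frac{1}{97029} = \left(- \frac{51}{284} + \frac{10623}{4091}\right) \frac{1}{97029} = \frac{2808291}{1161844} \cdot \frac{1}{97029} = \frac{936097}{37577520492}$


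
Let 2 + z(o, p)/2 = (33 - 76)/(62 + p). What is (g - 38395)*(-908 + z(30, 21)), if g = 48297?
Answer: -750393364/83 ≈ -9.0409e+6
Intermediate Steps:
z(o, p) = -4 - 86/(62 + p) (z(o, p) = -4 + 2*((33 - 76)/(62 + p)) = -4 + 2*(-43/(62 + p)) = -4 - 86/(62 + p))
(g - 38395)*(-908 + z(30, 21)) = (48297 - 38395)*(-908 + 2*(-167 - 2*21)/(62 + 21)) = 9902*(-908 + 2*(-167 - 42)/83) = 9902*(-908 + 2*(1/83)*(-209)) = 9902*(-908 - 418/83) = 9902*(-75782/83) = -750393364/83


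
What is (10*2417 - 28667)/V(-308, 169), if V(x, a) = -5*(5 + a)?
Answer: 1499/290 ≈ 5.1690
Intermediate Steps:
V(x, a) = -25 - 5*a
(10*2417 - 28667)/V(-308, 169) = (10*2417 - 28667)/(-25 - 5*169) = (24170 - 28667)/(-25 - 845) = -4497/(-870) = -4497*(-1/870) = 1499/290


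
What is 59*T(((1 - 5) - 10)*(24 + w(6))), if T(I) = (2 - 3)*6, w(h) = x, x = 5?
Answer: -354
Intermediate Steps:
w(h) = 5
T(I) = -6 (T(I) = -1*6 = -6)
59*T(((1 - 5) - 10)*(24 + w(6))) = 59*(-6) = -354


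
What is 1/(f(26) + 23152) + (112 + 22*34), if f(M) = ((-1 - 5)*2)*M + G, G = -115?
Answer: 19543501/22725 ≈ 860.00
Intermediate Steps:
f(M) = -115 - 12*M (f(M) = ((-1 - 5)*2)*M - 115 = (-6*2)*M - 115 = -12*M - 115 = -115 - 12*M)
1/(f(26) + 23152) + (112 + 22*34) = 1/((-115 - 12*26) + 23152) + (112 + 22*34) = 1/((-115 - 312) + 23152) + (112 + 748) = 1/(-427 + 23152) + 860 = 1/22725 + 860 = 19543501/22725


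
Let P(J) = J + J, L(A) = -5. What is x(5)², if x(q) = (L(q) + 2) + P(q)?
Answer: 49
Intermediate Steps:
P(J) = 2*J
x(q) = -3 + 2*q (x(q) = (-5 + 2) + 2*q = -3 + 2*q)
x(5)² = (-3 + 2*5)² = (-3 + 10)² = 7² = 49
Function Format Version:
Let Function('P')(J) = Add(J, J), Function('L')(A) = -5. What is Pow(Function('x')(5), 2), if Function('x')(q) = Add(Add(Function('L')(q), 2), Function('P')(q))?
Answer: 49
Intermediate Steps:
Function('P')(J) = Mul(2, J)
Function('x')(q) = Add(-3, Mul(2, q)) (Function('x')(q) = Add(Add(-5, 2), Mul(2, q)) = Add(-3, Mul(2, q)))
Pow(Function('x')(5), 2) = Pow(Add(-3, Mul(2, 5)), 2) = Pow(Add(-3, 10), 2) = Pow(7, 2) = 49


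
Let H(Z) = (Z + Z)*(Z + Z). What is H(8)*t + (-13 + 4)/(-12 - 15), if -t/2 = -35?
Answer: 53761/3 ≈ 17920.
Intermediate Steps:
t = 70 (t = -2*(-35) = 70)
H(Z) = 4*Z² (H(Z) = (2*Z)*(2*Z) = 4*Z²)
H(8)*t + (-13 + 4)/(-12 - 15) = (4*8²)*70 + (-13 + 4)/(-12 - 15) = (4*64)*70 - 9/(-27) = 256*70 - 9*(-1/27) = 17920 + ⅓ = 53761/3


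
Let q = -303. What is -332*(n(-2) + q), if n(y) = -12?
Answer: 104580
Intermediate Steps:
-332*(n(-2) + q) = -332*(-12 - 303) = -332*(-315) = 104580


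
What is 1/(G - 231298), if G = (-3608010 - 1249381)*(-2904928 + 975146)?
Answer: 1/9373705487464 ≈ 1.0668e-13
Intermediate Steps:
G = 9373705718762 (G = -4857391*(-1929782) = 9373705718762)
1/(G - 231298) = 1/(9373705718762 - 231298) = 1/9373705487464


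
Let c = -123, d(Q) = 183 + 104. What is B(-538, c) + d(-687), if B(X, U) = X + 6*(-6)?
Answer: -287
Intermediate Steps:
d(Q) = 287
B(X, U) = -36 + X (B(X, U) = X - 36 = -36 + X)
B(-538, c) + d(-687) = (-36 - 538) + 287 = -574 + 287 = -287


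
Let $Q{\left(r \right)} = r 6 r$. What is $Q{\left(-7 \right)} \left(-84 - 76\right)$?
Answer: $-47040$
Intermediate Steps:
$Q{\left(r \right)} = 6 r^{2}$ ($Q{\left(r \right)} = 6 r r = 6 r^{2}$)
$Q{\left(-7 \right)} \left(-84 - 76\right) = 6 \left(-7\right)^{2} \left(-84 - 76\right) = 6 \cdot 49 \left(-160\right) = 294 \left(-160\right) = -47040$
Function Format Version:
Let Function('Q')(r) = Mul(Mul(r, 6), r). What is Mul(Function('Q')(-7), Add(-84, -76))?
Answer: -47040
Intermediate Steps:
Function('Q')(r) = Mul(6, Pow(r, 2)) (Function('Q')(r) = Mul(Mul(6, r), r) = Mul(6, Pow(r, 2)))
Mul(Function('Q')(-7), Add(-84, -76)) = Mul(Mul(6, Pow(-7, 2)), Add(-84, -76)) = Mul(Mul(6, 49), -160) = Mul(294, -160) = -47040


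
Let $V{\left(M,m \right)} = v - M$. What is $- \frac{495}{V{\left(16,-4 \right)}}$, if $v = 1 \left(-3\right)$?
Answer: $\frac{495}{19} \approx 26.053$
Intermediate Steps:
$v = -3$
$V{\left(M,m \right)} = -3 - M$
$- \frac{495}{V{\left(16,-4 \right)}} = - \frac{495}{-3 - 16} = - \frac{495}{-19} = \left(-495\right) \left(- \frac{1}{19}\right) = \frac{495}{19}$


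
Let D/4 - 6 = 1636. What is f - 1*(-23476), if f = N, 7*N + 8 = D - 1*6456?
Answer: 164436/7 ≈ 23491.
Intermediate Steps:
D = 6568 (D = 24 + 4*1636 = 24 + 6544 = 6568)
N = 104/7 (N = -8/7 + (6568 - 1*6456)/7 = -8/7 + (6568 - 6456)/7 = -8/7 + (1/7)*112 = -8/7 + 16 = 104/7 ≈ 14.857)
f = 104/7 ≈ 14.857
f - 1*(-23476) = 104/7 - 1*(-23476) = 104/7 + 23476 = 164436/7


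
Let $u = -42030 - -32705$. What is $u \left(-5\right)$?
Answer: $46625$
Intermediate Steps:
$u = -9325$ ($u = -42030 + 32705 = -9325$)
$u \left(-5\right) = \left(-9325\right) \left(-5\right) = 46625$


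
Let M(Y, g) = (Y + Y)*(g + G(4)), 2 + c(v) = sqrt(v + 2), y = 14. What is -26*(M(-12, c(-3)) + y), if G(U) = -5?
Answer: -4732 + 624*I ≈ -4732.0 + 624.0*I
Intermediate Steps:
c(v) = -2 + sqrt(2 + v) (c(v) = -2 + sqrt(v + 2) = -2 + sqrt(2 + v))
M(Y, g) = 2*Y*(-5 + g) (M(Y, g) = (Y + Y)*(g - 5) = (2*Y)*(-5 + g) = 2*Y*(-5 + g))
-26*(M(-12, c(-3)) + y) = -26*(2*(-12)*(-5 + (-2 + sqrt(2 - 3))) + 14) = -26*(2*(-12)*(-5 + (-2 + sqrt(-1))) + 14) = -26*(2*(-12)*(-5 + (-2 + I)) + 14) = -26*(2*(-12)*(-7 + I) + 14) = -26*((168 - 24*I) + 14) = -26*(182 - 24*I) = -4732 + 624*I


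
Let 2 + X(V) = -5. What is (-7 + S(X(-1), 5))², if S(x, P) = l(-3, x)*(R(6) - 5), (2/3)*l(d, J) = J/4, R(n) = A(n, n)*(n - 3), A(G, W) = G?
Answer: 108241/64 ≈ 1691.3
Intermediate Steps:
X(V) = -7 (X(V) = -2 - 5 = -7)
R(n) = n*(-3 + n) (R(n) = n*(n - 3) = n*(-3 + n))
l(d, J) = 3*J/8 (l(d, J) = 3*(J/4)/2 = 3*J/8)
S(x, P) = 39*x/8 (S(x, P) = (3*x/8)*(6*(-3 + 6) - 5) = (3*x/8)*(6*3 - 5) = (3*x/8)*(18 - 5) = (3*x/8)*13 = 39*x/8)
(-7 + S(X(-1), 5))² = (-7 + (39/8)*(-7))² = (-7 - 273/8)² = (-329/8)² = 108241/64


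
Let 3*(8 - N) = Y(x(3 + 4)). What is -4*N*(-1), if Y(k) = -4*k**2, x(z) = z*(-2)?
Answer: 3232/3 ≈ 1077.3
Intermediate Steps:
x(z) = -2*z
N = 808/3 (N = 8 - (-4)*(-2*(3 + 4))**2/3 = 8 - (-4)*(-2*7)**2/3 = 8 - (-4)*(-14)**2/3 = 8 - (-4)*196/3 = 8 - 1/3*(-784) = 8 + 784/3 = 808/3 ≈ 269.33)
-4*N*(-1) = -4*808/3*(-1) = -3232/3*(-1) = 3232/3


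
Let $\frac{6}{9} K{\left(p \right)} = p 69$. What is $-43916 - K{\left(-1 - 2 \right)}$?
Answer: $- \frac{87211}{2} \approx -43606.0$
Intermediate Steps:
$K{\left(p \right)} = \frac{207 p}{2}$ ($K{\left(p \right)} = \frac{3 p 69}{2} = \frac{3 \cdot 69 p}{2} = \frac{207 p}{2}$)
$-43916 - K{\left(-1 - 2 \right)} = -43916 - \frac{207 \left(-1 - 2\right)}{2} = -43916 - \frac{207}{2} \left(-3\right) = -43916 - - \frac{621}{2} = -43916 + \frac{621}{2} = - \frac{87211}{2}$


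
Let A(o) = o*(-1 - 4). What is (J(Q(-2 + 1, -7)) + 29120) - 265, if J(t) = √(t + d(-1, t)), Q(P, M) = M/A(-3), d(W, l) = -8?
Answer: 28855 + I*√1905/15 ≈ 28855.0 + 2.9098*I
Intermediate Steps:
A(o) = -5*o (A(o) = o*(-5) = -5*o)
Q(P, M) = M/15 (Q(P, M) = M/((-5*(-3))) = M/15)
J(t) = √(-8 + t) (J(t) = √(t - 8) = √(-8 + t))
(J(Q(-2 + 1, -7)) + 29120) - 265 = (√(-8 + (1/15)*(-7)) + 29120) - 265 = (√(-8 - 7/15) + 29120) - 265 = (√(-127/15) + 29120) - 265 = (I*√1905/15 + 29120) - 265 = (29120 + I*√1905/15) - 265 = 28855 + I*√1905/15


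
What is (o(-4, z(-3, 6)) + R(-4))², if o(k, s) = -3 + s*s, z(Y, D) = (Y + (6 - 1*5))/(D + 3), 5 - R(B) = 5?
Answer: 57121/6561 ≈ 8.7061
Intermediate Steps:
R(B) = 0 (R(B) = 5 - 1*5 = 5 - 5 = 0)
z(Y, D) = (1 + Y)/(3 + D) (z(Y, D) = (Y + (6 - 5))/(3 + D) = (Y + 1)/(3 + D) = (1 + Y)/(3 + D))
o(k, s) = -3 + s²
(o(-4, z(-3, 6)) + R(-4))² = ((-3 + ((1 - 3)/(3 + 6))²) + 0)² = ((-3 + (-2/9)²) + 0)² = ((-3 + 4/81) + 0)² = (-239/81 + 0)² = (-239/81)² = 57121/6561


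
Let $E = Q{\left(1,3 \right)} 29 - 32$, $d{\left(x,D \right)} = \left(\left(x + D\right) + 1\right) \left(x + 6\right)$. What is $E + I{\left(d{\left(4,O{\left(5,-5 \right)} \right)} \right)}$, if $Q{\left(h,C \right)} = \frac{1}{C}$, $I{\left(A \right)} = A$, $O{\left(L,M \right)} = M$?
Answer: $- \frac{67}{3} \approx -22.333$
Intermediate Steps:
$d{\left(x,D \right)} = \left(6 + x\right) \left(1 + D + x\right)$ ($d{\left(x,D \right)} = \left(\left(D + x\right) + 1\right) \left(6 + x\right) = \left(1 + D + x\right) \left(6 + x\right) = \left(6 + x\right) \left(1 + D + x\right)$)
$E = - \frac{67}{3}$ ($E = \frac{1}{3} \cdot 29 - 32 = \frac{29}{3} - 32 = - \frac{67}{3} \approx -22.333$)
$E + I{\left(d{\left(4,O{\left(5,-5 \right)} \right)} \right)} = - \frac{67}{3} + \left(6 + 4^{2} + 6 \left(-5\right) + 7 \cdot 4 - 20\right) = - \frac{67}{3} + \left(6 + 16 - 30 + 28 - 20\right) = - \frac{67}{3} + 0 = - \frac{67}{3}$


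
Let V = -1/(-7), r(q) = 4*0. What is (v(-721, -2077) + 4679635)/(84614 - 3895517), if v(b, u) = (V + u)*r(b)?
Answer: -4679635/3810903 ≈ -1.2280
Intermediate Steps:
r(q) = 0
V = ⅐ (V = -1*(-⅐) = ⅐ ≈ 0.14286)
v(b, u) = 0 (v(b, u) = (⅐ + u)*0 = 0)
(v(-721, -2077) + 4679635)/(84614 - 3895517) = (0 + 4679635)/(84614 - 3895517) = 4679635/(-3810903) = 4679635*(-1/3810903) = -4679635/3810903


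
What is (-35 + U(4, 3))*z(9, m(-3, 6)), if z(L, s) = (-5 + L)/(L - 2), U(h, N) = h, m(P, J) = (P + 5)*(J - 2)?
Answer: -124/7 ≈ -17.714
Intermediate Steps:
m(P, J) = (-2 + J)*(5 + P) (m(P, J) = (5 + P)*(-2 + J) = (-2 + J)*(5 + P))
z(L, s) = (-5 + L)/(-2 + L)
(-35 + U(4, 3))*z(9, m(-3, 6)) = (-35 + 4)*((-5 + 9)/(-2 + 9)) = -31*4/7 = -124/7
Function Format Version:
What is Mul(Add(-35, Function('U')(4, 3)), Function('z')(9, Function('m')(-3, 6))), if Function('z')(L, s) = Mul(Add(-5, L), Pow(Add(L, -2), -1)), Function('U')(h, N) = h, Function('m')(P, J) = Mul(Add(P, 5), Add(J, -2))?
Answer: Rational(-124, 7) ≈ -17.714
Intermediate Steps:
Function('m')(P, J) = Mul(Add(-2, J), Add(5, P)) (Function('m')(P, J) = Mul(Add(5, P), Add(-2, J)) = Mul(Add(-2, J), Add(5, P)))
Function('z')(L, s) = Mul(Pow(Add(-2, L), -1), Add(-5, L)) (Function('z')(L, s) = Mul(Add(-5, L), Pow(Add(-2, L), -1)) = Mul(Pow(Add(-2, L), -1), Add(-5, L)))
Mul(Add(-35, Function('U')(4, 3)), Function('z')(9, Function('m')(-3, 6))) = Mul(Add(-35, 4), Mul(Pow(Add(-2, 9), -1), Add(-5, 9))) = Mul(-31, Mul(Pow(7, -1), 4)) = Mul(-31, Mul(Rational(1, 7), 4)) = Mul(-31, Rational(4, 7)) = Rational(-124, 7)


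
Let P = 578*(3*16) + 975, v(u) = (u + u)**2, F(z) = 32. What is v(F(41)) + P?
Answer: 32815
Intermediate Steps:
v(u) = 4*u**2 (v(u) = (2*u)**2 = 4*u**2)
P = 28719 (P = 578*48 + 975 = 27744 + 975 = 28719)
v(F(41)) + P = 4*32**2 + 28719 = 4*1024 + 28719 = 4096 + 28719 = 32815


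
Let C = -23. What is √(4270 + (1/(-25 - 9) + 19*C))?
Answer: 361*√34/34 ≈ 61.911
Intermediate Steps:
√(4270 + (1/(-25 - 9) + 19*C)) = √(4270 + (1/(-25 - 9) + 19*(-23))) = √(4270 + (1/(-34) - 437)) = √(4270 + (-1/34 - 437)) = √(4270 - 14859/34) = √(130321/34) = 361*√34/34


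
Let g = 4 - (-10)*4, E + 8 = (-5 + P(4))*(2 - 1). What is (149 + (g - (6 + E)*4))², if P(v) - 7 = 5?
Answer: 29929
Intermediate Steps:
P(v) = 12 (P(v) = 7 + 5 = 12)
E = -1 (E = -8 + (-5 + 12)*(2 - 1) = -8 + 7*1 = -8 + 7 = -1)
g = 44 (g = 4 - 5*(-8) = 4 + 40 = 44)
(149 + (g - (6 + E)*4))² = (149 + (44 - (6 - 1)*4))² = (149 + (44 - 5*4))² = (149 + (44 - 1*20))² = (149 + (44 - 20))² = (149 + 24)² = 173² = 29929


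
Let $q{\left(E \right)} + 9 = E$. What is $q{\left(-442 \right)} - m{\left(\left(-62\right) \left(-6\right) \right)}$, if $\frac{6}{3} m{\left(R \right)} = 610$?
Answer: $-756$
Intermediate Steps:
$m{\left(R \right)} = 305$ ($m{\left(R \right)} = \frac{1}{2} \cdot 610 = 305$)
$q{\left(E \right)} = -9 + E$
$q{\left(-442 \right)} - m{\left(\left(-62\right) \left(-6\right) \right)} = \left(-9 - 442\right) - 305 = -451 - 305 = -756$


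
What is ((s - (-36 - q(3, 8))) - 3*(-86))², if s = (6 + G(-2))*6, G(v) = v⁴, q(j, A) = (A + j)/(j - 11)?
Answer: 11539609/64 ≈ 1.8031e+5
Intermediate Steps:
q(j, A) = (A + j)/(-11 + j)
s = 132 (s = (6 + (-2)⁴)*6 = (6 + 16)*6 = 22*6 = 132)
((s - (-36 - q(3, 8))) - 3*(-86))² = ((132 - (-36 - (8 + 3)/(-11 + 3))) - 3*(-86))² = ((132 - (-36 - 11/(-8))) + 258)² = ((132 - (-36 - (-1)*11/8)) + 258)² = ((132 - (-36 - 1*(-11/8))) + 258)² = ((132 - (-36 + 11/8)) + 258)² = ((132 - 1*(-277/8)) + 258)² = ((132 + 277/8) + 258)² = (1333/8 + 258)² = (3397/8)² = 11539609/64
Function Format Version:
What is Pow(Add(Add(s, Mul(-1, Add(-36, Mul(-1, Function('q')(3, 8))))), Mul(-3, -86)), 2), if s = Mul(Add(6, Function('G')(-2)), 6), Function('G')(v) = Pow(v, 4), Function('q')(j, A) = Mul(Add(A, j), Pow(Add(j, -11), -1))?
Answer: Rational(11539609, 64) ≈ 1.8031e+5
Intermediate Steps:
Function('q')(j, A) = Mul(Pow(Add(-11, j), -1), Add(A, j)) (Function('q')(j, A) = Mul(Add(A, j), Pow(Add(-11, j), -1)) = Mul(Pow(Add(-11, j), -1), Add(A, j)))
s = 132 (s = Mul(Add(6, Pow(-2, 4)), 6) = Mul(Add(6, 16), 6) = Mul(22, 6) = 132)
Pow(Add(Add(s, Mul(-1, Add(-36, Mul(-1, Function('q')(3, 8))))), Mul(-3, -86)), 2) = Pow(Add(Add(132, Mul(-1, Add(-36, Mul(-1, Mul(Pow(Add(-11, 3), -1), Add(8, 3)))))), Mul(-3, -86)), 2) = Pow(Add(Add(132, Mul(-1, Add(-36, Mul(-1, Mul(Pow(-8, -1), 11))))), 258), 2) = Pow(Add(Add(132, Mul(-1, Add(-36, Mul(-1, Mul(Rational(-1, 8), 11))))), 258), 2) = Pow(Add(Add(132, Mul(-1, Add(-36, Mul(-1, Rational(-11, 8))))), 258), 2) = Pow(Add(Add(132, Mul(-1, Add(-36, Rational(11, 8)))), 258), 2) = Pow(Add(Add(132, Mul(-1, Rational(-277, 8))), 258), 2) = Pow(Add(Add(132, Rational(277, 8)), 258), 2) = Pow(Add(Rational(1333, 8), 258), 2) = Pow(Rational(3397, 8), 2) = Rational(11539609, 64)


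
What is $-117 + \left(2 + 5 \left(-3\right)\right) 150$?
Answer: $-2067$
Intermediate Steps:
$-117 + \left(2 + 5 \left(-3\right)\right) 150 = -117 + \left(2 - 15\right) 150 = -117 - 1950 = -2067$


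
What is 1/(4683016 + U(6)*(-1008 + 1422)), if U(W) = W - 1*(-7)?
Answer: 1/4688398 ≈ 2.1329e-7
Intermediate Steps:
U(W) = 7 + W (U(W) = W + 7 = 7 + W)
1/(4683016 + U(6)*(-1008 + 1422)) = 1/(4683016 + (7 + 6)*(-1008 + 1422)) = 1/(4683016 + 13*414) = 1/(4683016 + 5382) = 1/4688398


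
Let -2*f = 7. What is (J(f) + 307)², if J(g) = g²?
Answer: 1630729/16 ≈ 1.0192e+5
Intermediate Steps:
f = -7/2 (f = -½*7 = -7/2 ≈ -3.5000)
(J(f) + 307)² = ((-7/2)² + 307)² = (49/4 + 307)² = (1277/4)² = 1630729/16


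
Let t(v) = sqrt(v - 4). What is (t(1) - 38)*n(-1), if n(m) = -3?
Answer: 114 - 3*I*sqrt(3) ≈ 114.0 - 5.1962*I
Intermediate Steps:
t(v) = sqrt(-4 + v)
(t(1) - 38)*n(-1) = (sqrt(-4 + 1) - 38)*(-3) = (sqrt(-3) - 38)*(-3) = (I*sqrt(3) - 38)*(-3) = (-38 + I*sqrt(3))*(-3) = 114 - 3*I*sqrt(3)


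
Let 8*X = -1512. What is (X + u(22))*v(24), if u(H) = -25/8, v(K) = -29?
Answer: 44573/8 ≈ 5571.6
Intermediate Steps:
u(H) = -25/8 (u(H) = -25*1/8 = -25/8)
X = -189 (X = (1/8)*(-1512) = -189)
(X + u(22))*v(24) = (-189 - 25/8)*(-29) = -1537/8*(-29) = 44573/8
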